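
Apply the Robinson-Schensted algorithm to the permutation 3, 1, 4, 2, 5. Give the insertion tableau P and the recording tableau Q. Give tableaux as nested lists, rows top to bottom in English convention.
Insert each entry of the permutation into P by Schensted row insertion, recording in Q the position of each new cell.

Insert 3: appended to row 1. P = [[3]].
Insert 1: 1 bumps 3 from row 1; 3 starts row 2. P = [[1], [3]].
Insert 4: appended to row 1. P = [[1, 4], [3]].
Insert 2: 2 bumps 4 from row 1; 4 appends to row 2. P = [[1, 2], [3, 4]].
Insert 5: appended to row 1. P = [[1, 2, 5], [3, 4]].

So P = [[1, 2, 5], [3, 4]], Q = [[1, 3, 5], [2, 4]].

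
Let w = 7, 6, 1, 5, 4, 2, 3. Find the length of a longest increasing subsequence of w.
3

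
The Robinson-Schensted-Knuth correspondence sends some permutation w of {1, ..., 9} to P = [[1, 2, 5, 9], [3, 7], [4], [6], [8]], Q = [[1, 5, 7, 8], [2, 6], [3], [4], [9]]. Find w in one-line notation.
Reverse the RSK construction: for i from n down to 1, find the cell of Q containing i, remove the entry at that cell from P, and reverse-bump it up through P; the value ejected from row 1 is w(i).

Step i=9: Q has 9 at row 5, column 1; remove 8 from row 5 of P and reverse-bump: 8 enters row 4 and ejects 6; 6 enters row 3 and ejects 4; 4 enters row 2 and ejects 3; 3 enters row 1 and ejects 2. So w(9) = 2. P is now [[1, 3, 5, 9], [4, 7], [6], [8]].
Step i=8: Q has 8 at row 1, column 4; remove that cell from P, ejecting 9. So w(8) = 9. P is now [[1, 3, 5], [4, 7], [6], [8]].
Step i=7: Q has 7 at row 1, column 3; remove that cell from P, ejecting 5. So w(7) = 5. P is now [[1, 3], [4, 7], [6], [8]].
Step i=6: Q has 6 at row 2, column 2; remove 7 from row 2 of P and reverse-bump: 7 enters row 1 and ejects 3. So w(6) = 3. P is now [[1, 7], [4], [6], [8]].
Step i=5: Q has 5 at row 1, column 2; remove that cell from P, ejecting 7. So w(5) = 7. P is now [[1], [4], [6], [8]].
Step i=4: Q has 4 at row 4, column 1; remove 8 from row 4 of P and reverse-bump: 8 enters row 3 and ejects 6; 6 enters row 2 and ejects 4; 4 enters row 1 and ejects 1. So w(4) = 1. P is now [[4], [6], [8]].
Step i=3: Q has 3 at row 3, column 1; remove 8 from row 3 of P and reverse-bump: 8 enters row 2 and ejects 6; 6 enters row 1 and ejects 4. So w(3) = 4. P is now [[6], [8]].
Step i=2: Q has 2 at row 2, column 1; remove 8 from row 2 of P and reverse-bump: 8 enters row 1 and ejects 6. So w(2) = 6. P is now [[8]].
Step i=1: Q has 1 at row 1, column 1; remove that cell from P, ejecting 8. So w(1) = 8. P is now [].

So w = 8 6 4 1 7 3 5 9 2.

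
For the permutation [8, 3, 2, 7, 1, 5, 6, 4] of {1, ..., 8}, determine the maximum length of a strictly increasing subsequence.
3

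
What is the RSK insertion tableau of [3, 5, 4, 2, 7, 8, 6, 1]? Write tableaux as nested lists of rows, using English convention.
Insert 3: appended to row 1. P = [[3]].
Insert 5: appended to row 1. P = [[3, 5]].
Insert 4: 4 bumps 5 from row 1; 5 starts row 2. P = [[3, 4], [5]].
Insert 2: 2 bumps 3 from row 1; 3 bumps 5 from row 2; 5 starts row 3. P = [[2, 4], [3], [5]].
Insert 7: appended to row 1. P = [[2, 4, 7], [3], [5]].
Insert 8: appended to row 1. P = [[2, 4, 7, 8], [3], [5]].
Insert 6: 6 bumps 7 from row 1; 7 appends to row 2. P = [[2, 4, 6, 8], [3, 7], [5]].
Insert 1: 1 bumps 2 from row 1; 2 bumps 3 from row 2; 3 bumps 5 from row 3; 5 starts row 4. P = [[1, 4, 6, 8], [2, 7], [3], [5]].

So P = [[1, 4, 6, 8], [2, 7], [3], [5]].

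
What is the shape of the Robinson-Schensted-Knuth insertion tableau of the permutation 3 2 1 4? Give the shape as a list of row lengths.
Row-insert each entry into an empty tableau.

After inserting 3: P = [[3]].
After inserting 2: P = [[2], [3]].
After inserting 1: P = [[1], [2], [3]].
After inserting 4: P = [[1, 4], [2], [3]].

The final insertion tableau P = [[1, 4], [2], [3]] has shape [2, 1, 1].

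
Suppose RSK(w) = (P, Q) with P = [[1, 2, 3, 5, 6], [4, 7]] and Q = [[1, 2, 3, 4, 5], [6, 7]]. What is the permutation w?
Reverse the RSK construction: for i from n down to 1, find the cell of Q containing i, remove the entry at that cell from P, and reverse-bump it up through P; the value ejected from row 1 is w(i).

Step i=7: Q has 7 at row 2, column 2; remove 7 from row 2 of P and reverse-bump: 7 enters row 1 and ejects 6. So w(7) = 6. P is now [[1, 2, 3, 5, 7], [4]].
Step i=6: Q has 6 at row 2, column 1; remove 4 from row 2 of P and reverse-bump: 4 enters row 1 and ejects 3. So w(6) = 3. P is now [[1, 2, 4, 5, 7]].
Step i=5: Q has 5 at row 1, column 5; remove that cell from P, ejecting 7. So w(5) = 7. P is now [[1, 2, 4, 5]].
Step i=4: Q has 4 at row 1, column 4; remove that cell from P, ejecting 5. So w(4) = 5. P is now [[1, 2, 4]].
Step i=3: Q has 3 at row 1, column 3; remove that cell from P, ejecting 4. So w(3) = 4. P is now [[1, 2]].
Step i=2: Q has 2 at row 1, column 2; remove that cell from P, ejecting 2. So w(2) = 2. P is now [[1]].
Step i=1: Q has 1 at row 1, column 1; remove that cell from P, ejecting 1. So w(1) = 1. P is now [].

So w = 1 2 4 5 7 3 6.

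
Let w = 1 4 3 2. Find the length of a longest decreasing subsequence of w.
3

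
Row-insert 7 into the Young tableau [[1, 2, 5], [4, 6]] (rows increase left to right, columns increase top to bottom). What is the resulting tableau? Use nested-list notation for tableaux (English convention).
[[1, 2, 5, 7], [4, 6]]

7 is larger than every entry of row 1, so it is appended to row 1. The new tableau is [[1, 2, 5, 7], [4, 6]].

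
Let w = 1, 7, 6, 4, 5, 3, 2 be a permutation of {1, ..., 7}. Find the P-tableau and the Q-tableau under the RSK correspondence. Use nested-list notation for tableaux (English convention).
Insert each entry of the permutation into P by Schensted row insertion, recording in Q the position of each new cell.

After inserting 1: P = [[1]].
After inserting 7: P = [[1, 7]].
After inserting 6: P = [[1, 6], [7]].
After inserting 4: P = [[1, 4], [6], [7]].
After inserting 5: P = [[1, 4, 5], [6], [7]].
After inserting 3: P = [[1, 3, 5], [4], [6], [7]].
After inserting 2: P = [[1, 2, 5], [3], [4], [6], [7]].

So P = [[1, 2, 5], [3], [4], [6], [7]], Q = [[1, 2, 5], [3], [4], [6], [7]].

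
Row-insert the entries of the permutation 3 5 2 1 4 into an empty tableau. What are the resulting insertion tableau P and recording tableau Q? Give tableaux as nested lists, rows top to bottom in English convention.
Insert each entry of the permutation into P by Schensted row insertion, recording in Q the position of each new cell.

Insert 3: appended to row 1. P = [[3]].
Insert 5: appended to row 1. P = [[3, 5]].
Insert 2: 2 bumps 3 from row 1; 3 starts row 2. P = [[2, 5], [3]].
Insert 1: 1 bumps 2 from row 1; 2 bumps 3 from row 2; 3 starts row 3. P = [[1, 5], [2], [3]].
Insert 4: 4 bumps 5 from row 1; 5 appends to row 2. P = [[1, 4], [2, 5], [3]].

So P = [[1, 4], [2, 5], [3]], Q = [[1, 2], [3, 5], [4]].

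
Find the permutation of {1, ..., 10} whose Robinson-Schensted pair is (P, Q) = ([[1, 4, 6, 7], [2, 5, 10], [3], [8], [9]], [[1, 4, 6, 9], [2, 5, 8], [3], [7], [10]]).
Reverse the RSK construction: for i from n down to 1, find the cell of Q containing i, remove the entry at that cell from P, and reverse-bump it up through P; the value ejected from row 1 is w(i).

Step i=10: Q has 10 at row 5, column 1; remove 9 from row 5 of P and reverse-bump: 9 enters row 4 and ejects 8; 8 enters row 3 and ejects 3; 3 enters row 2 and ejects 2; 2 enters row 1 and ejects 1. So w(10) = 1. P is now [[2, 4, 6, 7], [3, 5, 10], [8], [9]].
Step i=9: Q has 9 at row 1, column 4; remove that cell from P, ejecting 7. So w(9) = 7. P is now [[2, 4, 6], [3, 5, 10], [8], [9]].
Step i=8: Q has 8 at row 2, column 3; remove 10 from row 2 of P and reverse-bump: 10 enters row 1 and ejects 6. So w(8) = 6. P is now [[2, 4, 10], [3, 5], [8], [9]].
Step i=7: Q has 7 at row 4, column 1; remove 9 from row 4 of P and reverse-bump: 9 enters row 3 and ejects 8; 8 enters row 2 and ejects 5; 5 enters row 1 and ejects 4. So w(7) = 4. P is now [[2, 5, 10], [3, 8], [9]].
Step i=6: Q has 6 at row 1, column 3; remove that cell from P, ejecting 10. So w(6) = 10. P is now [[2, 5], [3, 8], [9]].
Step i=5: Q has 5 at row 2, column 2; remove 8 from row 2 of P and reverse-bump: 8 enters row 1 and ejects 5. So w(5) = 5. P is now [[2, 8], [3], [9]].
Step i=4: Q has 4 at row 1, column 2; remove that cell from P, ejecting 8. So w(4) = 8. P is now [[2], [3], [9]].
Step i=3: Q has 3 at row 3, column 1; remove 9 from row 3 of P and reverse-bump: 9 enters row 2 and ejects 3; 3 enters row 1 and ejects 2. So w(3) = 2. P is now [[3], [9]].
Step i=2: Q has 2 at row 2, column 1; remove 9 from row 2 of P and reverse-bump: 9 enters row 1 and ejects 3. So w(2) = 3. P is now [[9]].
Step i=1: Q has 1 at row 1, column 1; remove that cell from P, ejecting 9. So w(1) = 9. P is now [].

So w = 9 3 2 8 5 10 4 6 7 1.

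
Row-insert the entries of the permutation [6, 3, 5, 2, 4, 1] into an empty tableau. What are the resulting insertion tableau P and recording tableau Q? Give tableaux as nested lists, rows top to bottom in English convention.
P = [[1, 4], [2, 5], [3], [6]], Q = [[1, 3], [2, 5], [4], [6]]

Insert each entry of the permutation into P by Schensted row insertion, recording in Q the position of each new cell.

After inserting 6: P = [[6]].
After inserting 3: P = [[3], [6]].
After inserting 5: P = [[3, 5], [6]].
After inserting 2: P = [[2, 5], [3], [6]].
After inserting 4: P = [[2, 4], [3, 5], [6]].
After inserting 1: P = [[1, 4], [2, 5], [3], [6]].

So P = [[1, 4], [2, 5], [3], [6]], Q = [[1, 3], [2, 5], [4], [6]].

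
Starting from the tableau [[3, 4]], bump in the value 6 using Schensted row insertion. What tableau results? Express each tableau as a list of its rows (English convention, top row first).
6 is larger than every entry of row 1, so it is appended to row 1. The new tableau is [[3, 4, 6]].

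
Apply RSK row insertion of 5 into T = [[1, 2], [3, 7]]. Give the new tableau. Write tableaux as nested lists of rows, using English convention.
5 is larger than every entry of row 1, so it is appended to row 1. The new tableau is [[1, 2, 5], [3, 7]].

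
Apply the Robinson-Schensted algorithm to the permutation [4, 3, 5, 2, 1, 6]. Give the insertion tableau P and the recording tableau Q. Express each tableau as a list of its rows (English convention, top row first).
P = [[1, 5, 6], [2], [3], [4]], Q = [[1, 3, 6], [2], [4], [5]]

Insert each entry of the permutation into P by Schensted row insertion, recording in Q the position of each new cell.

Insert 4: appended to row 1. P = [[4]].
Insert 3: 3 bumps 4 from row 1; 4 starts row 2. P = [[3], [4]].
Insert 5: appended to row 1. P = [[3, 5], [4]].
Insert 2: 2 bumps 3 from row 1; 3 bumps 4 from row 2; 4 starts row 3. P = [[2, 5], [3], [4]].
Insert 1: 1 bumps 2 from row 1; 2 bumps 3 from row 2; 3 bumps 4 from row 3; 4 starts row 4. P = [[1, 5], [2], [3], [4]].
Insert 6: appended to row 1. P = [[1, 5, 6], [2], [3], [4]].

So P = [[1, 5, 6], [2], [3], [4]], Q = [[1, 3, 6], [2], [4], [5]].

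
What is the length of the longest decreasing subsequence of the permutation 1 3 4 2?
2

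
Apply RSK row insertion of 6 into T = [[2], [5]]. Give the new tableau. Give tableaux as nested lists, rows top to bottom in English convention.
[[2, 6], [5]]

6 is larger than every entry of row 1, so it is appended to row 1. The new tableau is [[2, 6], [5]].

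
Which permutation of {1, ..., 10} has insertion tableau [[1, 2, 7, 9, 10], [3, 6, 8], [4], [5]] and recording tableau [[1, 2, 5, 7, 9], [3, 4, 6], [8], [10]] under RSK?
Reverse the RSK construction: for i from n down to 1, find the cell of Q containing i, remove the entry at that cell from P, and reverse-bump it up through P; the value ejected from row 1 is w(i).

Step i=10: Q has 10 at row 4, column 1; remove 5 from row 4 of P and reverse-bump: 5 enters row 3 and ejects 4; 4 enters row 2 and ejects 3; 3 enters row 1 and ejects 2. So w(10) = 2. P is now [[1, 3, 7, 9, 10], [4, 6, 8], [5]].
Step i=9: Q has 9 at row 1, column 5; remove that cell from P, ejecting 10. So w(9) = 10. P is now [[1, 3, 7, 9], [4, 6, 8], [5]].
Step i=8: Q has 8 at row 3, column 1; remove 5 from row 3 of P and reverse-bump: 5 enters row 2 and ejects 4; 4 enters row 1 and ejects 3. So w(8) = 3. P is now [[1, 4, 7, 9], [5, 6, 8]].
Step i=7: Q has 7 at row 1, column 4; remove that cell from P, ejecting 9. So w(7) = 9. P is now [[1, 4, 7], [5, 6, 8]].
Step i=6: Q has 6 at row 2, column 3; remove 8 from row 2 of P and reverse-bump: 8 enters row 1 and ejects 7. So w(6) = 7. P is now [[1, 4, 8], [5, 6]].
Step i=5: Q has 5 at row 1, column 3; remove that cell from P, ejecting 8. So w(5) = 8. P is now [[1, 4], [5, 6]].
Step i=4: Q has 4 at row 2, column 2; remove 6 from row 2 of P and reverse-bump: 6 enters row 1 and ejects 4. So w(4) = 4. P is now [[1, 6], [5]].
Step i=3: Q has 3 at row 2, column 1; remove 5 from row 2 of P and reverse-bump: 5 enters row 1 and ejects 1. So w(3) = 1. P is now [[5, 6]].
Step i=2: Q has 2 at row 1, column 2; remove that cell from P, ejecting 6. So w(2) = 6. P is now [[5]].
Step i=1: Q has 1 at row 1, column 1; remove that cell from P, ejecting 5. So w(1) = 5. P is now [].

So w = 5 6 1 4 8 7 9 3 10 2.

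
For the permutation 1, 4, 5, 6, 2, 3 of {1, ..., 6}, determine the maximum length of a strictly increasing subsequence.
4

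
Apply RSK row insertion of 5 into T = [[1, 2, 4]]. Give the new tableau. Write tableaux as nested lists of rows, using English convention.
[[1, 2, 4, 5]]

5 is larger than every entry of row 1, so it is appended to row 1. The new tableau is [[1, 2, 4, 5]].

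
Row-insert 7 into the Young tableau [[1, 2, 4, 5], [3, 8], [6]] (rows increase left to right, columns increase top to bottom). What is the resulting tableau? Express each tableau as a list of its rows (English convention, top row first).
[[1, 2, 4, 5, 7], [3, 8], [6]]

7 is larger than every entry of row 1, so it is appended to row 1. The new tableau is [[1, 2, 4, 5, 7], [3, 8], [6]].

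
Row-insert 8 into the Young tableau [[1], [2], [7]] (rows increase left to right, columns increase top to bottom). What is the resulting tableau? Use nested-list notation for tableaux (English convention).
[[1, 8], [2], [7]]

8 is larger than every entry of row 1, so it is appended to row 1. The new tableau is [[1, 8], [2], [7]].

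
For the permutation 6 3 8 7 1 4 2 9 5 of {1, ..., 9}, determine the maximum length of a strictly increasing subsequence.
3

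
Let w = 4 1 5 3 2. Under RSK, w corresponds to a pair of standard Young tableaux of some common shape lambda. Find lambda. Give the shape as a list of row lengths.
[2, 2, 1]

Row-insert each entry into an empty tableau.

After inserting 4: P = [[4]].
After inserting 1: P = [[1], [4]].
After inserting 5: P = [[1, 5], [4]].
After inserting 3: P = [[1, 3], [4, 5]].
After inserting 2: P = [[1, 2], [3, 5], [4]].

The final insertion tableau P = [[1, 2], [3, 5], [4]] has shape [2, 2, 1].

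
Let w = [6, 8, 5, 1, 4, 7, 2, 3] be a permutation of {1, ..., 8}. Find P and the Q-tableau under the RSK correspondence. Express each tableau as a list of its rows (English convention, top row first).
P = [[1, 2, 3], [4, 7], [5, 8], [6]], Q = [[1, 2, 6], [3, 5], [4, 8], [7]]

Insert each entry of the permutation into P by Schensted row insertion, recording in Q the position of each new cell.

Insert 6: appended to row 1. P = [[6]].
Insert 8: appended to row 1. P = [[6, 8]].
Insert 5: 5 bumps 6 from row 1; 6 starts row 2. P = [[5, 8], [6]].
Insert 1: 1 bumps 5 from row 1; 5 bumps 6 from row 2; 6 starts row 3. P = [[1, 8], [5], [6]].
Insert 4: 4 bumps 8 from row 1; 8 appends to row 2. P = [[1, 4], [5, 8], [6]].
Insert 7: appended to row 1. P = [[1, 4, 7], [5, 8], [6]].
Insert 2: 2 bumps 4 from row 1; 4 bumps 5 from row 2; 5 bumps 6 from row 3; 6 starts row 4. P = [[1, 2, 7], [4, 8], [5], [6]].
Insert 3: 3 bumps 7 from row 1; 7 bumps 8 from row 2; 8 appends to row 3. P = [[1, 2, 3], [4, 7], [5, 8], [6]].

So P = [[1, 2, 3], [4, 7], [5, 8], [6]], Q = [[1, 2, 6], [3, 5], [4, 8], [7]].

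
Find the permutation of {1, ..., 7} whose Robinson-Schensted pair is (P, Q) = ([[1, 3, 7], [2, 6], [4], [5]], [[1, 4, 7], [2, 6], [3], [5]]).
Reverse the RSK construction: for i from n down to 1, find the cell of Q containing i, remove the entry at that cell from P, and reverse-bump it up through P; the value ejected from row 1 is w(i).

Step i=7: Q has 7 at row 1, column 3; remove that cell from P, ejecting 7. So w(7) = 7. P is now [[1, 3], [2, 6], [4], [5]].
Step i=6: Q has 6 at row 2, column 2; remove 6 from row 2 of P and reverse-bump: 6 enters row 1 and ejects 3. So w(6) = 3. P is now [[1, 6], [2], [4], [5]].
Step i=5: Q has 5 at row 4, column 1; remove 5 from row 4 of P and reverse-bump: 5 enters row 3 and ejects 4; 4 enters row 2 and ejects 2; 2 enters row 1 and ejects 1. So w(5) = 1. P is now [[2, 6], [4], [5]].
Step i=4: Q has 4 at row 1, column 2; remove that cell from P, ejecting 6. So w(4) = 6. P is now [[2], [4], [5]].
Step i=3: Q has 3 at row 3, column 1; remove 5 from row 3 of P and reverse-bump: 5 enters row 2 and ejects 4; 4 enters row 1 and ejects 2. So w(3) = 2. P is now [[4], [5]].
Step i=2: Q has 2 at row 2, column 1; remove 5 from row 2 of P and reverse-bump: 5 enters row 1 and ejects 4. So w(2) = 4. P is now [[5]].
Step i=1: Q has 1 at row 1, column 1; remove that cell from P, ejecting 5. So w(1) = 5. P is now [].

So w = 5 4 2 6 1 3 7.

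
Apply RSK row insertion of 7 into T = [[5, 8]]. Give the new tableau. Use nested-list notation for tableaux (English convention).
In row 1, 7 replaces 8 (the leftmost entry greater than 7); 8 is bumped to row 2. 8 starts a new row 2. The new tableau is [[5, 7], [8]].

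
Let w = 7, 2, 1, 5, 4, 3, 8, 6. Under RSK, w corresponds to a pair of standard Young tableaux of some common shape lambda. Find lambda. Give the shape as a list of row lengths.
Row-insert each entry into an empty tableau.

After inserting 7: P = [[7]].
After inserting 2: P = [[2], [7]].
After inserting 1: P = [[1], [2], [7]].
After inserting 5: P = [[1, 5], [2], [7]].
After inserting 4: P = [[1, 4], [2, 5], [7]].
After inserting 3: P = [[1, 3], [2, 4], [5], [7]].
After inserting 8: P = [[1, 3, 8], [2, 4], [5], [7]].
After inserting 6: P = [[1, 3, 6], [2, 4, 8], [5], [7]].

The final insertion tableau P = [[1, 3, 6], [2, 4, 8], [5], [7]] has shape [3, 3, 1, 1].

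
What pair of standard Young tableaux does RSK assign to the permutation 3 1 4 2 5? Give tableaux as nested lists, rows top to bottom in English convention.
Insert each entry of the permutation into P by Schensted row insertion, recording in Q the position of each new cell.

Insert 3: appended to row 1. P = [[3]], Q = [[1]].
Insert 1: 1 bumps 3 from row 1; 3 starts row 2. P = [[1], [3]], Q = [[1], [2]].
Insert 4: appended to row 1. P = [[1, 4], [3]], Q = [[1, 3], [2]].
Insert 2: 2 bumps 4 from row 1; 4 appends to row 2. P = [[1, 2], [3, 4]], Q = [[1, 3], [2, 4]].
Insert 5: appended to row 1. P = [[1, 2, 5], [3, 4]], Q = [[1, 3, 5], [2, 4]].

So P = [[1, 2, 5], [3, 4]], Q = [[1, 3, 5], [2, 4]].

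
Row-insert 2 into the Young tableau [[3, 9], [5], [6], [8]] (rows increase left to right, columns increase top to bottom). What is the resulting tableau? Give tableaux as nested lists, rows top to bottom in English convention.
[[2, 9], [3], [5], [6], [8]]

In row 1, 2 replaces 3 (the leftmost entry greater than 2); 3 is bumped to row 2. In row 2, 3 replaces 5 (the leftmost entry greater than 3); 5 is bumped to row 3. In row 3, 5 replaces 6 (the leftmost entry greater than 5); 6 is bumped to row 4. In row 4, 6 replaces 8 (the leftmost entry greater than 6); 8 is bumped to row 5. 8 starts a new row 5. The new tableau is [[2, 9], [3], [5], [6], [8]].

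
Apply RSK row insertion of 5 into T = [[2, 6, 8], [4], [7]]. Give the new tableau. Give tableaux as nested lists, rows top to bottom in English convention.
[[2, 5, 8], [4, 6], [7]]

In row 1, 5 replaces 6 (the leftmost entry greater than 5); 6 is bumped to row 2. 6 is appended to row 2. The new tableau is [[2, 5, 8], [4, 6], [7]].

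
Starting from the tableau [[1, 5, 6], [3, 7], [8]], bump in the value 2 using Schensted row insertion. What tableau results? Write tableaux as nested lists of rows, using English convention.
[[1, 2, 6], [3, 5], [7], [8]]

In row 1, 2 replaces 5 (the leftmost entry greater than 2); 5 is bumped to row 2. In row 2, 5 replaces 7 (the leftmost entry greater than 5); 7 is bumped to row 3. In row 3, 7 replaces 8 (the leftmost entry greater than 7); 8 is bumped to row 4. 8 starts a new row 4. The new tableau is [[1, 2, 6], [3, 5], [7], [8]].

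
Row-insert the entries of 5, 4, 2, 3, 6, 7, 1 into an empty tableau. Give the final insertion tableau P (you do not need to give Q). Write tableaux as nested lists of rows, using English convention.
Insert 5: appended to row 1. P = [[5]].
Insert 4: 4 bumps 5 from row 1; 5 starts row 2. P = [[4], [5]].
Insert 2: 2 bumps 4 from row 1; 4 bumps 5 from row 2; 5 starts row 3. P = [[2], [4], [5]].
Insert 3: appended to row 1. P = [[2, 3], [4], [5]].
Insert 6: appended to row 1. P = [[2, 3, 6], [4], [5]].
Insert 7: appended to row 1. P = [[2, 3, 6, 7], [4], [5]].
Insert 1: 1 bumps 2 from row 1; 2 bumps 4 from row 2; 4 bumps 5 from row 3; 5 starts row 4. P = [[1, 3, 6, 7], [2], [4], [5]].

So P = [[1, 3, 6, 7], [2], [4], [5]].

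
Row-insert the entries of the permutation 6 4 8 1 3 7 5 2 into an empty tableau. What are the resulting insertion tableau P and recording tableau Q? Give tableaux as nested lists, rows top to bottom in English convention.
Insert each entry of the permutation into P by Schensted row insertion, recording in Q the position of each new cell.

After inserting 6: P = [[6]].
After inserting 4: P = [[4], [6]].
After inserting 8: P = [[4, 8], [6]].
After inserting 1: P = [[1, 8], [4], [6]].
After inserting 3: P = [[1, 3], [4, 8], [6]].
After inserting 7: P = [[1, 3, 7], [4, 8], [6]].
After inserting 5: P = [[1, 3, 5], [4, 7], [6, 8]].
After inserting 2: P = [[1, 2, 5], [3, 7], [4, 8], [6]].

So P = [[1, 2, 5], [3, 7], [4, 8], [6]], Q = [[1, 3, 6], [2, 5], [4, 7], [8]].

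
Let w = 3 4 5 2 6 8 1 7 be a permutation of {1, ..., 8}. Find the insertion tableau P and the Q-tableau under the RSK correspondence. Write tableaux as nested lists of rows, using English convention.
P = [[1, 4, 5, 6, 7], [2, 8], [3]], Q = [[1, 2, 3, 5, 6], [4, 8], [7]]

Insert each entry of the permutation into P by Schensted row insertion, recording in Q the position of each new cell.

Insert 3: appended to row 1. P = [[3]], Q = [[1]].
Insert 4: appended to row 1. P = [[3, 4]], Q = [[1, 2]].
Insert 5: appended to row 1. P = [[3, 4, 5]], Q = [[1, 2, 3]].
Insert 2: 2 bumps 3 from row 1; 3 starts row 2. P = [[2, 4, 5], [3]], Q = [[1, 2, 3], [4]].
Insert 6: appended to row 1. P = [[2, 4, 5, 6], [3]], Q = [[1, 2, 3, 5], [4]].
Insert 8: appended to row 1. P = [[2, 4, 5, 6, 8], [3]], Q = [[1, 2, 3, 5, 6], [4]].
Insert 1: 1 bumps 2 from row 1; 2 bumps 3 from row 2; 3 starts row 3. P = [[1, 4, 5, 6, 8], [2], [3]], Q = [[1, 2, 3, 5, 6], [4], [7]].
Insert 7: 7 bumps 8 from row 1; 8 appends to row 2. P = [[1, 4, 5, 6, 7], [2, 8], [3]], Q = [[1, 2, 3, 5, 6], [4, 8], [7]].

So P = [[1, 4, 5, 6, 7], [2, 8], [3]], Q = [[1, 2, 3, 5, 6], [4, 8], [7]].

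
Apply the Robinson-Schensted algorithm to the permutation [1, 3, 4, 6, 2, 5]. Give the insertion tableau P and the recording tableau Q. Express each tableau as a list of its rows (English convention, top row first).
P = [[1, 2, 4, 5], [3, 6]], Q = [[1, 2, 3, 4], [5, 6]]

Insert each entry of the permutation into P by Schensted row insertion, recording in Q the position of each new cell.

Insert 1: appended to row 1. P = [[1]].
Insert 3: appended to row 1. P = [[1, 3]].
Insert 4: appended to row 1. P = [[1, 3, 4]].
Insert 6: appended to row 1. P = [[1, 3, 4, 6]].
Insert 2: 2 bumps 3 from row 1; 3 starts row 2. P = [[1, 2, 4, 6], [3]].
Insert 5: 5 bumps 6 from row 1; 6 appends to row 2. P = [[1, 2, 4, 5], [3, 6]].

So P = [[1, 2, 4, 5], [3, 6]], Q = [[1, 2, 3, 4], [5, 6]].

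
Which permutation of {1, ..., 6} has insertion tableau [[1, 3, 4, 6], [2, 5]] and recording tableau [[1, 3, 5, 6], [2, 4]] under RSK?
2 1 5 3 4 6

Reverse the RSK construction: for i from n down to 1, find the cell of Q containing i, remove the entry at that cell from P, and reverse-bump it up through P; the value ejected from row 1 is w(i).

Step i=6: Q has 6 at row 1, column 4; remove that cell from P, ejecting 6. So w(6) = 6. P is now [[1, 3, 4], [2, 5]].
Step i=5: Q has 5 at row 1, column 3; remove that cell from P, ejecting 4. So w(5) = 4. P is now [[1, 3], [2, 5]].
Step i=4: Q has 4 at row 2, column 2; remove 5 from row 2 of P and reverse-bump: 5 enters row 1 and ejects 3. So w(4) = 3. P is now [[1, 5], [2]].
Step i=3: Q has 3 at row 1, column 2; remove that cell from P, ejecting 5. So w(3) = 5. P is now [[1], [2]].
Step i=2: Q has 2 at row 2, column 1; remove 2 from row 2 of P and reverse-bump: 2 enters row 1 and ejects 1. So w(2) = 1. P is now [[2]].
Step i=1: Q has 1 at row 1, column 1; remove that cell from P, ejecting 2. So w(1) = 2. P is now [].

So w = 2 1 5 3 4 6.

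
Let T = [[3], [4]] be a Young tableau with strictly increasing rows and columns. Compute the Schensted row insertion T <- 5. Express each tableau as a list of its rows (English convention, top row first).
5 is larger than every entry of row 1, so it is appended to row 1. The new tableau is [[3, 5], [4]].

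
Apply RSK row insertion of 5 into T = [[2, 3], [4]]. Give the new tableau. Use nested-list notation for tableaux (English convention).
5 is larger than every entry of row 1, so it is appended to row 1. The new tableau is [[2, 3, 5], [4]].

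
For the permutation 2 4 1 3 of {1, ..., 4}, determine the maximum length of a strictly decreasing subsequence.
2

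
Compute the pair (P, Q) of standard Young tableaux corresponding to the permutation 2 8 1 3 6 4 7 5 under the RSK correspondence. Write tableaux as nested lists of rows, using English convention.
Insert each entry of the permutation into P by Schensted row insertion, recording in Q the position of each new cell.

Insert 2: appended to row 1. P = [[2]].
Insert 8: appended to row 1. P = [[2, 8]].
Insert 1: 1 bumps 2 from row 1; 2 starts row 2. P = [[1, 8], [2]].
Insert 3: 3 bumps 8 from row 1; 8 appends to row 2. P = [[1, 3], [2, 8]].
Insert 6: appended to row 1. P = [[1, 3, 6], [2, 8]].
Insert 4: 4 bumps 6 from row 1; 6 bumps 8 from row 2; 8 starts row 3. P = [[1, 3, 4], [2, 6], [8]].
Insert 7: appended to row 1. P = [[1, 3, 4, 7], [2, 6], [8]].
Insert 5: 5 bumps 7 from row 1; 7 appends to row 2. P = [[1, 3, 4, 5], [2, 6, 7], [8]].

So P = [[1, 3, 4, 5], [2, 6, 7], [8]], Q = [[1, 2, 5, 7], [3, 4, 8], [6]].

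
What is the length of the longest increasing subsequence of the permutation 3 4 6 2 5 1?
3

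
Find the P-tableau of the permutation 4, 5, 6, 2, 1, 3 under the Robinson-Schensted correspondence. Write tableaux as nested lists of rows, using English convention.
Insert 4: appended to row 1. P = [[4]].
Insert 5: appended to row 1. P = [[4, 5]].
Insert 6: appended to row 1. P = [[4, 5, 6]].
Insert 2: 2 bumps 4 from row 1; 4 starts row 2. P = [[2, 5, 6], [4]].
Insert 1: 1 bumps 2 from row 1; 2 bumps 4 from row 2; 4 starts row 3. P = [[1, 5, 6], [2], [4]].
Insert 3: 3 bumps 5 from row 1; 5 appends to row 2. P = [[1, 3, 6], [2, 5], [4]].

So P = [[1, 3, 6], [2, 5], [4]].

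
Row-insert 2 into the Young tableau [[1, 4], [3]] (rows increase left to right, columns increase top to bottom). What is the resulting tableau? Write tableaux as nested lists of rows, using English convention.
[[1, 2], [3, 4]]

In row 1, 2 replaces 4 (the leftmost entry greater than 2); 4 is bumped to row 2. 4 is appended to row 2. The new tableau is [[1, 2], [3, 4]].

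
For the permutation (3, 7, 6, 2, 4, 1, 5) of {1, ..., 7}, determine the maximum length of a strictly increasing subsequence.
3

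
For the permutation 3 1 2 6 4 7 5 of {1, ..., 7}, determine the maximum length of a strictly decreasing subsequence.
2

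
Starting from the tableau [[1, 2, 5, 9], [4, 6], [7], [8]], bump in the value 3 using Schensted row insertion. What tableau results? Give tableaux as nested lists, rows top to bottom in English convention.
In row 1, 3 replaces 5 (the leftmost entry greater than 3); 5 is bumped to row 2. In row 2, 5 replaces 6 (the leftmost entry greater than 5); 6 is bumped to row 3. In row 3, 6 replaces 7 (the leftmost entry greater than 6); 7 is bumped to row 4. In row 4, 7 replaces 8 (the leftmost entry greater than 7); 8 is bumped to row 5. 8 starts a new row 5. The new tableau is [[1, 2, 3, 9], [4, 5], [6], [7], [8]].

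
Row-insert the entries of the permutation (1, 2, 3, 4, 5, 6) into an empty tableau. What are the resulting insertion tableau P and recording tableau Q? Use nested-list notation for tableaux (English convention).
P = [[1, 2, 3, 4, 5, 6]], Q = [[1, 2, 3, 4, 5, 6]]

Insert each entry of the permutation into P by Schensted row insertion, recording in Q the position of each new cell.

Insert 1: appended to row 1. P = [[1]], Q = [[1]].
Insert 2: appended to row 1. P = [[1, 2]], Q = [[1, 2]].
Insert 3: appended to row 1. P = [[1, 2, 3]], Q = [[1, 2, 3]].
Insert 4: appended to row 1. P = [[1, 2, 3, 4]], Q = [[1, 2, 3, 4]].
Insert 5: appended to row 1. P = [[1, 2, 3, 4, 5]], Q = [[1, 2, 3, 4, 5]].
Insert 6: appended to row 1. P = [[1, 2, 3, 4, 5, 6]], Q = [[1, 2, 3, 4, 5, 6]].

So P = [[1, 2, 3, 4, 5, 6]], Q = [[1, 2, 3, 4, 5, 6]].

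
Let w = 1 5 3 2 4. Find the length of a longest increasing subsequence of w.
3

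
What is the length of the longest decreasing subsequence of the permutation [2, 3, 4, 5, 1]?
2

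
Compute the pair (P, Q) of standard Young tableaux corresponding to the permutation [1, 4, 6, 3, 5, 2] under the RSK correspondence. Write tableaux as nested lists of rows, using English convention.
Insert each entry of the permutation into P by Schensted row insertion, recording in Q the position of each new cell.

Insert 1: appended to row 1. P = [[1]], Q = [[1]].
Insert 4: appended to row 1. P = [[1, 4]], Q = [[1, 2]].
Insert 6: appended to row 1. P = [[1, 4, 6]], Q = [[1, 2, 3]].
Insert 3: 3 bumps 4 from row 1; 4 starts row 2. P = [[1, 3, 6], [4]], Q = [[1, 2, 3], [4]].
Insert 5: 5 bumps 6 from row 1; 6 appends to row 2. P = [[1, 3, 5], [4, 6]], Q = [[1, 2, 3], [4, 5]].
Insert 2: 2 bumps 3 from row 1; 3 bumps 4 from row 2; 4 starts row 3. P = [[1, 2, 5], [3, 6], [4]], Q = [[1, 2, 3], [4, 5], [6]].

So P = [[1, 2, 5], [3, 6], [4]], Q = [[1, 2, 3], [4, 5], [6]].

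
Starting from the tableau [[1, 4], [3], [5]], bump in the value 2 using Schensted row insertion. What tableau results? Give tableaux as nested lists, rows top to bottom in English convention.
In row 1, 2 replaces 4 (the leftmost entry greater than 2); 4 is bumped to row 2. 4 is appended to row 2. The new tableau is [[1, 2], [3, 4], [5]].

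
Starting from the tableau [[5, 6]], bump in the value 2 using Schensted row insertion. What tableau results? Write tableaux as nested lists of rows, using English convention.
In row 1, 2 replaces 5 (the leftmost entry greater than 2); 5 is bumped to row 2. 5 starts a new row 2. The new tableau is [[2, 6], [5]].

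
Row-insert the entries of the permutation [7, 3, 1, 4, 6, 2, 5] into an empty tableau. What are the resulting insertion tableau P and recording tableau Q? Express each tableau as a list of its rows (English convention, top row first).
P = [[1, 2, 5], [3, 4, 6], [7]], Q = [[1, 4, 5], [2, 6, 7], [3]]

Insert each entry of the permutation into P by Schensted row insertion, recording in Q the position of each new cell.

Insert 7: appended to row 1. P = [[7]].
Insert 3: 3 bumps 7 from row 1; 7 starts row 2. P = [[3], [7]].
Insert 1: 1 bumps 3 from row 1; 3 bumps 7 from row 2; 7 starts row 3. P = [[1], [3], [7]].
Insert 4: appended to row 1. P = [[1, 4], [3], [7]].
Insert 6: appended to row 1. P = [[1, 4, 6], [3], [7]].
Insert 2: 2 bumps 4 from row 1; 4 appends to row 2. P = [[1, 2, 6], [3, 4], [7]].
Insert 5: 5 bumps 6 from row 1; 6 appends to row 2. P = [[1, 2, 5], [3, 4, 6], [7]].

So P = [[1, 2, 5], [3, 4, 6], [7]], Q = [[1, 4, 5], [2, 6, 7], [3]].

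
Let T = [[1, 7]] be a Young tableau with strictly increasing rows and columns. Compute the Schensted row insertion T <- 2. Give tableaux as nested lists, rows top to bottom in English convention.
In row 1, 2 replaces 7 (the leftmost entry greater than 2); 7 is bumped to row 2. 7 starts a new row 2. The new tableau is [[1, 2], [7]].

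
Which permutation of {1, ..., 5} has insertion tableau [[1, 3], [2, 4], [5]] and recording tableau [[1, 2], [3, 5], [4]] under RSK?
2 5 4 1 3

Reverse RSK: for i = n, n-1, ..., 1, locate i in Q, remove the corresponding corner cell from P, and reverse-bump its entry up through P; the value ejected from row 1 is w(i).

So w = 2 5 4 1 3.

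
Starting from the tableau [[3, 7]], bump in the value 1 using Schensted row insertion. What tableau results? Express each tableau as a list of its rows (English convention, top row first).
[[1, 7], [3]]

In row 1, 1 replaces 3 (the leftmost entry greater than 1); 3 is bumped to row 2. 3 starts a new row 2. The new tableau is [[1, 7], [3]].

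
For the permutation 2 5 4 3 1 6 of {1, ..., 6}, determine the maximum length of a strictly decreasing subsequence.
4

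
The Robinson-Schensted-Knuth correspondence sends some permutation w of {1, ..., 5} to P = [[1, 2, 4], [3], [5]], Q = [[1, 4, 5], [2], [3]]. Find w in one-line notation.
Reverse the RSK construction: for i from n down to 1, find the cell of Q containing i, remove the entry at that cell from P, and reverse-bump it up through P; the value ejected from row 1 is w(i).

Step i=5: Q has 5 at row 1, column 3; remove that cell from P, ejecting 4. So w(5) = 4. P is now [[1, 2], [3], [5]].
Step i=4: Q has 4 at row 1, column 2; remove that cell from P, ejecting 2. So w(4) = 2. P is now [[1], [3], [5]].
Step i=3: Q has 3 at row 3, column 1; remove 5 from row 3 of P and reverse-bump: 5 enters row 2 and ejects 3; 3 enters row 1 and ejects 1. So w(3) = 1. P is now [[3], [5]].
Step i=2: Q has 2 at row 2, column 1; remove 5 from row 2 of P and reverse-bump: 5 enters row 1 and ejects 3. So w(2) = 3. P is now [[5]].
Step i=1: Q has 1 at row 1, column 1; remove that cell from P, ejecting 5. So w(1) = 5. P is now [].

So w = 5 3 1 2 4.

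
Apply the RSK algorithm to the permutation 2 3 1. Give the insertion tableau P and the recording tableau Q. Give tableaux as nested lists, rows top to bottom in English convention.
Insert each entry of the permutation into P by Schensted row insertion, recording in Q the position of each new cell.

After inserting 2: P = [[2]].
After inserting 3: P = [[2, 3]].
After inserting 1: P = [[1, 3], [2]].

So P = [[1, 3], [2]], Q = [[1, 2], [3]].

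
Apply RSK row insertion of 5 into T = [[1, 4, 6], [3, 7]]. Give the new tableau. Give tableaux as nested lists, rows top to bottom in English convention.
[[1, 4, 5], [3, 6], [7]]

In row 1, 5 replaces 6 (the leftmost entry greater than 5); 6 is bumped to row 2. In row 2, 6 replaces 7 (the leftmost entry greater than 6); 7 is bumped to row 3. 7 starts a new row 3. The new tableau is [[1, 4, 5], [3, 6], [7]].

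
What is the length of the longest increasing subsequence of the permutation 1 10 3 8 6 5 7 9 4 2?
5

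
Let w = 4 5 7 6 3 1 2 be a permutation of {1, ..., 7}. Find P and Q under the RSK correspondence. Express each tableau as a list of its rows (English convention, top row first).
Insert each entry of the permutation into P by Schensted row insertion, recording in Q the position of each new cell.

Insert 4: appended to row 1. P = [[4]].
Insert 5: appended to row 1. P = [[4, 5]].
Insert 7: appended to row 1. P = [[4, 5, 7]].
Insert 6: 6 bumps 7 from row 1; 7 starts row 2. P = [[4, 5, 6], [7]].
Insert 3: 3 bumps 4 from row 1; 4 bumps 7 from row 2; 7 starts row 3. P = [[3, 5, 6], [4], [7]].
Insert 1: 1 bumps 3 from row 1; 3 bumps 4 from row 2; 4 bumps 7 from row 3; 7 starts row 4. P = [[1, 5, 6], [3], [4], [7]].
Insert 2: 2 bumps 5 from row 1; 5 appends to row 2. P = [[1, 2, 6], [3, 5], [4], [7]].

So P = [[1, 2, 6], [3, 5], [4], [7]], Q = [[1, 2, 3], [4, 7], [5], [6]].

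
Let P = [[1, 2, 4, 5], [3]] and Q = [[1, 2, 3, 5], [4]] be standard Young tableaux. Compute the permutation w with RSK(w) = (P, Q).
Reverse the RSK construction: for i from n down to 1, find the cell of Q containing i, remove the entry at that cell from P, and reverse-bump it up through P; the value ejected from row 1 is w(i).

Step i=5: Q has 5 at row 1, column 4; remove that cell from P, ejecting 5. So w(5) = 5. P is now [[1, 2, 4], [3]].
Step i=4: Q has 4 at row 2, column 1; remove 3 from row 2 of P and reverse-bump: 3 enters row 1 and ejects 2. So w(4) = 2. P is now [[1, 3, 4]].
Step i=3: Q has 3 at row 1, column 3; remove that cell from P, ejecting 4. So w(3) = 4. P is now [[1, 3]].
Step i=2: Q has 2 at row 1, column 2; remove that cell from P, ejecting 3. So w(2) = 3. P is now [[1]].
Step i=1: Q has 1 at row 1, column 1; remove that cell from P, ejecting 1. So w(1) = 1. P is now [].

So w = 1 3 4 2 5.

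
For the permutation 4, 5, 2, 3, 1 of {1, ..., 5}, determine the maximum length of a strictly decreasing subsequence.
3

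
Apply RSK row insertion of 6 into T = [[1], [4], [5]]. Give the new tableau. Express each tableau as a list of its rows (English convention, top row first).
[[1, 6], [4], [5]]

6 is larger than every entry of row 1, so it is appended to row 1. The new tableau is [[1, 6], [4], [5]].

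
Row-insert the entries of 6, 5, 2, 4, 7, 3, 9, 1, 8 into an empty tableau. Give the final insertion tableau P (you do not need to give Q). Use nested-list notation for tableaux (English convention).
Insert 6: appended to row 1. P = [[6]].
Insert 5: 5 bumps 6 from row 1; 6 starts row 2. P = [[5], [6]].
Insert 2: 2 bumps 5 from row 1; 5 bumps 6 from row 2; 6 starts row 3. P = [[2], [5], [6]].
Insert 4: appended to row 1. P = [[2, 4], [5], [6]].
Insert 7: appended to row 1. P = [[2, 4, 7], [5], [6]].
Insert 3: 3 bumps 4 from row 1; 4 bumps 5 from row 2; 5 bumps 6 from row 3; 6 starts row 4. P = [[2, 3, 7], [4], [5], [6]].
Insert 9: appended to row 1. P = [[2, 3, 7, 9], [4], [5], [6]].
Insert 1: 1 bumps 2 from row 1; 2 bumps 4 from row 2; 4 bumps 5 from row 3; 5 bumps 6 from row 4; 6 starts row 5. P = [[1, 3, 7, 9], [2], [4], [5], [6]].
Insert 8: 8 bumps 9 from row 1; 9 appends to row 2. P = [[1, 3, 7, 8], [2, 9], [4], [5], [6]].

So P = [[1, 3, 7, 8], [2, 9], [4], [5], [6]].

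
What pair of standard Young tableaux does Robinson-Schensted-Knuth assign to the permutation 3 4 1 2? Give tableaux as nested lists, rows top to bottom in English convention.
P = [[1, 2], [3, 4]], Q = [[1, 2], [3, 4]]

Insert each entry of the permutation into P by Schensted row insertion, recording in Q the position of each new cell.

Insert 3: appended to row 1. P = [[3]].
Insert 4: appended to row 1. P = [[3, 4]].
Insert 1: 1 bumps 3 from row 1; 3 starts row 2. P = [[1, 4], [3]].
Insert 2: 2 bumps 4 from row 1; 4 appends to row 2. P = [[1, 2], [3, 4]].

So P = [[1, 2], [3, 4]], Q = [[1, 2], [3, 4]].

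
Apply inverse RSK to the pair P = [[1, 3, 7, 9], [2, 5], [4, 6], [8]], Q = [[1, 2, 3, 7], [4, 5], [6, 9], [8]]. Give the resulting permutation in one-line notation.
4 6 8 2 7 5 9 1 3

Reverse the RSK construction: for i from n down to 1, find the cell of Q containing i, remove the entry at that cell from P, and reverse-bump it up through P; the value ejected from row 1 is w(i).

Step i=9: Q has 9 at row 3, column 2; remove 6 from row 3 of P and reverse-bump: 6 enters row 2 and ejects 5; 5 enters row 1 and ejects 3. So w(9) = 3. P is now [[1, 5, 7, 9], [2, 6], [4], [8]].
Step i=8: Q has 8 at row 4, column 1; remove 8 from row 4 of P and reverse-bump: 8 enters row 3 and ejects 4; 4 enters row 2 and ejects 2; 2 enters row 1 and ejects 1. So w(8) = 1. P is now [[2, 5, 7, 9], [4, 6], [8]].
Step i=7: Q has 7 at row 1, column 4; remove that cell from P, ejecting 9. So w(7) = 9. P is now [[2, 5, 7], [4, 6], [8]].
Step i=6: Q has 6 at row 3, column 1; remove 8 from row 3 of P and reverse-bump: 8 enters row 2 and ejects 6; 6 enters row 1 and ejects 5. So w(6) = 5. P is now [[2, 6, 7], [4, 8]].
Step i=5: Q has 5 at row 2, column 2; remove 8 from row 2 of P and reverse-bump: 8 enters row 1 and ejects 7. So w(5) = 7. P is now [[2, 6, 8], [4]].
Step i=4: Q has 4 at row 2, column 1; remove 4 from row 2 of P and reverse-bump: 4 enters row 1 and ejects 2. So w(4) = 2. P is now [[4, 6, 8]].
Step i=3: Q has 3 at row 1, column 3; remove that cell from P, ejecting 8. So w(3) = 8. P is now [[4, 6]].
Step i=2: Q has 2 at row 1, column 2; remove that cell from P, ejecting 6. So w(2) = 6. P is now [[4]].
Step i=1: Q has 1 at row 1, column 1; remove that cell from P, ejecting 4. So w(1) = 4. P is now [].

So w = 4 6 8 2 7 5 9 1 3.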